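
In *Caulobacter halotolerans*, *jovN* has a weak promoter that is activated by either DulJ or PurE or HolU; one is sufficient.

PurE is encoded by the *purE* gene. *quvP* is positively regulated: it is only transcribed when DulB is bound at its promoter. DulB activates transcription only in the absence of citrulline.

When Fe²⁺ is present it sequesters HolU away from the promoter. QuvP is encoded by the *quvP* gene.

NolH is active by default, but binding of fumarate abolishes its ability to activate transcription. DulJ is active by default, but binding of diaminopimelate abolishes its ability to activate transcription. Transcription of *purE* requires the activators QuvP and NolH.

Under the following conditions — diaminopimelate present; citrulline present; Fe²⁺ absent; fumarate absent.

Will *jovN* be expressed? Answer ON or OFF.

Diaminopimelate is present, so DulJ is inactive.
Citrulline is present, so DulB is inactive.
Required activator DulB is absent, so *quvP* is not transcribed.
So QuvP is not produced.
Fumarate is absent, so NolH is active.
Required activator QuvP is absent, so *purE* is not transcribed.
So PurE is not produced.
Fe²⁺ is absent, so HolU is active.
Activator HolU is present, so *jovN* is transcribed.

ON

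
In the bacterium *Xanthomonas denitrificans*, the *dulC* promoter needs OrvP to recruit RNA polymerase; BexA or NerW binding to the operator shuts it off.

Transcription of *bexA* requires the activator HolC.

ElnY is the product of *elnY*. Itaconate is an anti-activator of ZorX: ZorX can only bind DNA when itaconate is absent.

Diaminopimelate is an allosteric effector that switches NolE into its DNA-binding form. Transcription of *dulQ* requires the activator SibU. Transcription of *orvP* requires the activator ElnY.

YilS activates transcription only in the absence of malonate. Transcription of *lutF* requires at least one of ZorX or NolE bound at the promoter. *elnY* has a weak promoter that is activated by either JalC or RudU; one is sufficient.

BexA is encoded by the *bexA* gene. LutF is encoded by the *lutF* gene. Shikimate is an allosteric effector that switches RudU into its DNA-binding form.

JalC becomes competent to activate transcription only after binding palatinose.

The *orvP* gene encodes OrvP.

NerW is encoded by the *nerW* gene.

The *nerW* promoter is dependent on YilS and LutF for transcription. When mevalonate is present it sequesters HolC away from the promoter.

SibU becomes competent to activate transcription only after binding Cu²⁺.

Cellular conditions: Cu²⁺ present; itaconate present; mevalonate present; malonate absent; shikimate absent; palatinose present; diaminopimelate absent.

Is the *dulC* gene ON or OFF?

Palatinose is present, so JalC is active.
Shikimate is absent, so RudU is inactive.
Activator JalC is present, so *elnY* is transcribed.
So ElnY is produced and active.
No repressor is bound and ElnY is active, so *orvP* is transcribed.
So OrvP is produced and active.
Mevalonate is present, so HolC is inactive.
Required activator HolC is absent, so *bexA* is not transcribed.
So BexA is not produced.
Malonate is absent, so YilS is active.
Itaconate is present, so ZorX is inactive.
Diaminopimelate is absent, so NolE is inactive.
No activator is available at the *lutF* promoter, so *lutF* is not transcribed.
So LutF is not produced.
Required activator LutF is absent, so *nerW* is not transcribed.
So NerW is not produced.
No repressor is bound and OrvP is active, so *dulC* is transcribed.

ON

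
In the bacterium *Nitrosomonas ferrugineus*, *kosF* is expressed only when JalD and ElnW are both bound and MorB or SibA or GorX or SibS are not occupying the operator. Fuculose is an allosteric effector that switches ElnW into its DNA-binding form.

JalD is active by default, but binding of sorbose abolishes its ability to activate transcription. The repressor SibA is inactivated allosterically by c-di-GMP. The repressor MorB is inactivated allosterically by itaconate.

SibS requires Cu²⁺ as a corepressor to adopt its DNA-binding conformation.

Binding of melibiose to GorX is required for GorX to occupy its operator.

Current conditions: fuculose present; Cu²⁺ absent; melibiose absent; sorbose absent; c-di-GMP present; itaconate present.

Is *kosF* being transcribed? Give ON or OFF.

ON

Sorbose is absent, so JalD is active.
Fuculose is present, so ElnW is active.
Itaconate is present, so MorB is inactive.
c-di-GMP is present, so SibA is inactive.
Melibiose is absent, so GorX is inactive.
Cu²⁺ is absent, so SibS is inactive.
No repressor is bound and JalD and ElnW are active, so *kosF* is transcribed.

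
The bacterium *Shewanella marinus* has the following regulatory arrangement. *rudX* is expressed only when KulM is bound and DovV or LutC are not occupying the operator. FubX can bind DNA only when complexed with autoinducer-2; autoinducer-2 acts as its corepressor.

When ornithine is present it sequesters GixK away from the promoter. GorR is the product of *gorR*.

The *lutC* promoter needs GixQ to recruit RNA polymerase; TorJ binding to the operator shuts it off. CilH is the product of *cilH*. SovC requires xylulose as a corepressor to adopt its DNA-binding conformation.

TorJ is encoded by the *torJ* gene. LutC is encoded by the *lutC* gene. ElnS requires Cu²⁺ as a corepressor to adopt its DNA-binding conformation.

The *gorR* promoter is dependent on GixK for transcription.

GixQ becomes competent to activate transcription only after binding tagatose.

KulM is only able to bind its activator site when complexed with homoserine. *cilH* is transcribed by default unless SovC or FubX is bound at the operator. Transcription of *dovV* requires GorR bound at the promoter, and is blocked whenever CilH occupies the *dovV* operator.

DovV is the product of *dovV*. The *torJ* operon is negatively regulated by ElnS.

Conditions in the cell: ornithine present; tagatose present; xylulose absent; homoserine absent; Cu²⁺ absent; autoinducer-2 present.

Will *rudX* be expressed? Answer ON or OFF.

Ornithine is present, so GixK is inactive.
Required activator GixK is absent, so *gorR* is not transcribed.
So GorR is not produced.
Xylulose is absent, so SovC is inactive.
Autoinducer-2 is present, so FubX is active.
With repressor FubX bound, *cilH* is not transcribed.
So CilH is not produced.
Required activator GorR is absent, so *dovV* is not transcribed.
So DovV is not produced.
Tagatose is present, so GixQ is active.
Cu²⁺ is absent, so ElnS is inactive.
With no repressor bound, *torJ* is transcribed.
So TorJ is produced and active.
With repressor TorJ bound, *lutC* is not transcribed.
So LutC is not produced.
Homoserine is absent, so KulM is inactive.
Required activator KulM is absent, so *rudX* is not transcribed.

OFF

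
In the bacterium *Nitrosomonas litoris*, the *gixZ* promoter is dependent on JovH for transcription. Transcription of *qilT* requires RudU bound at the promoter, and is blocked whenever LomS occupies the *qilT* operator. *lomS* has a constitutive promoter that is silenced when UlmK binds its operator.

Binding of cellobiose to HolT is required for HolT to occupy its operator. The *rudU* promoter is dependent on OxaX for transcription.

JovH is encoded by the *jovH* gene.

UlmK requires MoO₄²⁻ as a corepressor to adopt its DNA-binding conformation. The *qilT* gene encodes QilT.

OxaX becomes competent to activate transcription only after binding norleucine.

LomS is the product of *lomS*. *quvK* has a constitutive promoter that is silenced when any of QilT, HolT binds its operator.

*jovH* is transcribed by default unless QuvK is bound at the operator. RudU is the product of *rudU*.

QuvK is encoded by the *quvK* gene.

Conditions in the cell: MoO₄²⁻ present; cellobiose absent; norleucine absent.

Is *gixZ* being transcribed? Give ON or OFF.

OFF

MoO₄²⁻ is present, so UlmK is active.
With repressor UlmK bound, *lomS* is not transcribed.
So LomS is not produced.
Norleucine is absent, so OxaX is inactive.
Required activator OxaX is absent, so *rudU* is not transcribed.
So RudU is not produced.
Required activator RudU is absent, so *qilT* is not transcribed.
So QilT is not produced.
Cellobiose is absent, so HolT is inactive.
With no repressor bound, *quvK* is transcribed.
So QuvK is produced and active.
With repressor QuvK bound, *jovH* is not transcribed.
So JovH is not produced.
Required activator JovH is absent, so *gixZ* is not transcribed.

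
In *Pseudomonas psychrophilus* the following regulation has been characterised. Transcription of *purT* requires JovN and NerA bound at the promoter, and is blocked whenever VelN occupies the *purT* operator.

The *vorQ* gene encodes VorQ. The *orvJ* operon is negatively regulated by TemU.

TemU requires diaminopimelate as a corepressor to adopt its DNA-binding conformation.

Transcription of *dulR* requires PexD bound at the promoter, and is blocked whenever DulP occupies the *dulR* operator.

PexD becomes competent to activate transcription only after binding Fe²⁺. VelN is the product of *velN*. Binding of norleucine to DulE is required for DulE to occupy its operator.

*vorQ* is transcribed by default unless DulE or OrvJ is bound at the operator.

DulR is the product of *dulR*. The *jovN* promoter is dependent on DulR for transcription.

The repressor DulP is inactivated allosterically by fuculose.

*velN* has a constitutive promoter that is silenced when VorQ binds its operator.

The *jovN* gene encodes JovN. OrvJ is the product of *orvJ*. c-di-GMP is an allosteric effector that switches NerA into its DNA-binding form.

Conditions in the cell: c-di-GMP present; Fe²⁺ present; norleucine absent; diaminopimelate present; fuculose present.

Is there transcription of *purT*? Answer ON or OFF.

Fuculose is present, so DulP is inactive.
Fe²⁺ is present, so PexD is active.
No repressor is bound and PexD is active, so *dulR* is transcribed.
So DulR is produced and active.
No repressor is bound and DulR is active, so *jovN* is transcribed.
So JovN is produced and active.
Norleucine is absent, so DulE is inactive.
Diaminopimelate is present, so TemU is active.
With repressor TemU bound, *orvJ* is not transcribed.
So OrvJ is not produced.
With no repressor bound, *vorQ* is transcribed.
So VorQ is produced and active.
With repressor VorQ bound, *velN* is not transcribed.
So VelN is not produced.
c-di-GMP is present, so NerA is active.
No repressor is bound and JovN and NerA are active, so *purT* is transcribed.

ON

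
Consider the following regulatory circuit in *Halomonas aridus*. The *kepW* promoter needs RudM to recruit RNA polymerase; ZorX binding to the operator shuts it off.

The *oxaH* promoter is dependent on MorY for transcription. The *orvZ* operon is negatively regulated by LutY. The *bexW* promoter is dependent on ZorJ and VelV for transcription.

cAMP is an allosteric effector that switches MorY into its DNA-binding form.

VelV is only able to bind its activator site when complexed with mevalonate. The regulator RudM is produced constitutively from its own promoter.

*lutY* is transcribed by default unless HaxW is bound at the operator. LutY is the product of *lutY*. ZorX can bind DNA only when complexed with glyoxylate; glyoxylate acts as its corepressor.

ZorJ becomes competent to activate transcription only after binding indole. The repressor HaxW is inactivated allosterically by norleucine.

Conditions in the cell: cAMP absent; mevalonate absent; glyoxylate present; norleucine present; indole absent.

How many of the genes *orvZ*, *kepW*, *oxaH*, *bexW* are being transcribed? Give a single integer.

Norleucine is present, so HaxW is inactive.
With no repressor bound, *lutY* is transcribed.
So LutY is produced and active.
With repressor LutY bound, *orvZ* is not transcribed.
→ *orvZ* is OFF.
RudM is produced constitutively and is active.
Glyoxylate is present, so ZorX is active.
With repressor ZorX bound, *kepW* is not transcribed.
→ *kepW* is OFF.
cAMP is absent, so MorY is inactive.
Required activator MorY is absent, so *oxaH* is not transcribed.
→ *oxaH* is OFF.
Indole is absent, so ZorJ is inactive.
Mevalonate is absent, so VelV is inactive.
Required activator ZorJ is absent, so *bexW* is not transcribed.
→ *bexW* is OFF.
0 of the 4 genes are transcribed.

0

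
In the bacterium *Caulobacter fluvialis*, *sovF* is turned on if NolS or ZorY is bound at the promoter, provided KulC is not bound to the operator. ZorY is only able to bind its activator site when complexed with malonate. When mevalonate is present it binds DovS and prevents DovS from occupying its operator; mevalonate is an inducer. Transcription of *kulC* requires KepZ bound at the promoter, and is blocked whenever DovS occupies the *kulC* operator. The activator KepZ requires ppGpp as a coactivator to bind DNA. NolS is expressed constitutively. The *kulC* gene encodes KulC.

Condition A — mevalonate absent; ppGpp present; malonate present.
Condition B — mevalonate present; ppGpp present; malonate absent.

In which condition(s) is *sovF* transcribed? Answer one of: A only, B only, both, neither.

Condition A:
NolS is produced constitutively and is active.
Mevalonate is absent, so DovS is active.
ppGpp is present, so KepZ is active.
With repressor DovS bound, *kulC* is not transcribed.
So KulC is not produced.
Malonate is present, so ZorY is active.
Activator NolS is present, so *sovF* is transcribed.
→ *sovF* is ON in A.
Condition B:
NolS is produced constitutively and is active.
Mevalonate is present, so DovS is inactive.
ppGpp is present, so KepZ is active.
No repressor is bound and KepZ is active, so *kulC* is transcribed.
So KulC is produced and active.
Malonate is absent, so ZorY is inactive.
With repressor KulC bound, *sovF* is not transcribed.
→ *sovF* is OFF in B.

A only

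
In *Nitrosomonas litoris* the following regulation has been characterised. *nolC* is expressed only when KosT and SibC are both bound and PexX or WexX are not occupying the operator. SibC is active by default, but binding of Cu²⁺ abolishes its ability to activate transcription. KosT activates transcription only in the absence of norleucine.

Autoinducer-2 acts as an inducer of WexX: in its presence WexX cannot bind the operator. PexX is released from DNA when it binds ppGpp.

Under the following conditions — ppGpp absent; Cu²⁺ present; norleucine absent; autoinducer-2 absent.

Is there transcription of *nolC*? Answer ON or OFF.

Norleucine is absent, so KosT is active.
ppGpp is absent, so PexX is active.
Autoinducer-2 is absent, so WexX is active.
Cu²⁺ is present, so SibC is inactive.
With repressor PexX bound, *nolC* is not transcribed.

OFF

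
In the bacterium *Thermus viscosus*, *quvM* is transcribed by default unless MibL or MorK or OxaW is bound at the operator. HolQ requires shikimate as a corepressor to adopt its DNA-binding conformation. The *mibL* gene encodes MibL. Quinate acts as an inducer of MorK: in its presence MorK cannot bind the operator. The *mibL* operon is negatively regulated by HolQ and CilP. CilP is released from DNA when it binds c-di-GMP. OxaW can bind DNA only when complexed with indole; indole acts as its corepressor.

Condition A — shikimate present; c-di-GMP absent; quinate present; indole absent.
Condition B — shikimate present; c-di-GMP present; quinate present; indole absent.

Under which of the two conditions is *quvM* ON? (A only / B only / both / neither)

both

Condition A:
Shikimate is present, so HolQ is active.
c-di-GMP is absent, so CilP is active.
With repressor HolQ bound, *mibL* is not transcribed.
So MibL is not produced.
Quinate is present, so MorK is inactive.
Indole is absent, so OxaW is inactive.
With no repressor bound, *quvM* is transcribed.
→ *quvM* is ON in A.
Condition B:
Shikimate is present, so HolQ is active.
c-di-GMP is present, so CilP is inactive.
With repressor HolQ bound, *mibL* is not transcribed.
So MibL is not produced.
Quinate is present, so MorK is inactive.
Indole is absent, so OxaW is inactive.
With no repressor bound, *quvM* is transcribed.
→ *quvM* is ON in B.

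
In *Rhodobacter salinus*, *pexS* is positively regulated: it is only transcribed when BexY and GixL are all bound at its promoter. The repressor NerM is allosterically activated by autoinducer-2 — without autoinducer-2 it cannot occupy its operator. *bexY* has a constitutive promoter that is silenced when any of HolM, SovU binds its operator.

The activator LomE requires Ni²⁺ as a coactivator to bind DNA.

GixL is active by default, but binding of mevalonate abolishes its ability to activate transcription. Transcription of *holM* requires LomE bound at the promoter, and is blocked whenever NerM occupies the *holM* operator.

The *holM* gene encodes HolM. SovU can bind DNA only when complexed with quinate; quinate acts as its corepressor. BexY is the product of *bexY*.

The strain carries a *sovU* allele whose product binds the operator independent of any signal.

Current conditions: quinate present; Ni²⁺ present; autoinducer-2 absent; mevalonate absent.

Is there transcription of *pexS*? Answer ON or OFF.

OFF

Ni²⁺ is present, so LomE is active.
Autoinducer-2 is absent, so NerM is inactive.
No repressor is bound and LomE is active, so *holM* is transcribed.
So HolM is produced and active.
SovU is constitutively active in this strain.
With repressor HolM bound, *bexY* is not transcribed.
So BexY is not produced.
Mevalonate is absent, so GixL is active.
Required activator BexY is absent, so *pexS* is not transcribed.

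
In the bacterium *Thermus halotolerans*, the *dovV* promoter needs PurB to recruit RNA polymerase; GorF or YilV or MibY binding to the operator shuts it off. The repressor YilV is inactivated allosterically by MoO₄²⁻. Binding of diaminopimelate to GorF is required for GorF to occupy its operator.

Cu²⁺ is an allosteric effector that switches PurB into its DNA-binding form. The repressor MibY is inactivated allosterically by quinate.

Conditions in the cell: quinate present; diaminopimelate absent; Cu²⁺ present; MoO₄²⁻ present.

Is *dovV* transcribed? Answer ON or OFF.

Cu²⁺ is present, so PurB is active.
Diaminopimelate is absent, so GorF is inactive.
MoO₄²⁻ is present, so YilV is inactive.
Quinate is present, so MibY is inactive.
No repressor is bound and PurB is active, so *dovV* is transcribed.

ON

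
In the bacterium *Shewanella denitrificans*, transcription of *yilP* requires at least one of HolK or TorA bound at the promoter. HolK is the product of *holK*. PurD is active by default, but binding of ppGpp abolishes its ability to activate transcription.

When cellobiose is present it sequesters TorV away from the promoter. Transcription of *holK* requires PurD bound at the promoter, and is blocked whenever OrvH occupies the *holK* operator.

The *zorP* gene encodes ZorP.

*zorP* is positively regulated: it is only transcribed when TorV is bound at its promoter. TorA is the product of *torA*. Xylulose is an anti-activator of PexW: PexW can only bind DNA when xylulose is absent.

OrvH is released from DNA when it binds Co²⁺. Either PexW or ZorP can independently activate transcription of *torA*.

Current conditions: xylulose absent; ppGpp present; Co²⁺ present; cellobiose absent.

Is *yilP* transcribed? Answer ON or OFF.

ON

Co²⁺ is present, so OrvH is inactive.
ppGpp is present, so PurD is inactive.
Required activator PurD is absent, so *holK* is not transcribed.
So HolK is not produced.
Xylulose is absent, so PexW is active.
Cellobiose is absent, so TorV is active.
No repressor is bound and TorV is active, so *zorP* is transcribed.
So ZorP is produced and active.
Activator PexW is present, so *torA* is transcribed.
So TorA is produced and active.
Activator TorA is present, so *yilP* is transcribed.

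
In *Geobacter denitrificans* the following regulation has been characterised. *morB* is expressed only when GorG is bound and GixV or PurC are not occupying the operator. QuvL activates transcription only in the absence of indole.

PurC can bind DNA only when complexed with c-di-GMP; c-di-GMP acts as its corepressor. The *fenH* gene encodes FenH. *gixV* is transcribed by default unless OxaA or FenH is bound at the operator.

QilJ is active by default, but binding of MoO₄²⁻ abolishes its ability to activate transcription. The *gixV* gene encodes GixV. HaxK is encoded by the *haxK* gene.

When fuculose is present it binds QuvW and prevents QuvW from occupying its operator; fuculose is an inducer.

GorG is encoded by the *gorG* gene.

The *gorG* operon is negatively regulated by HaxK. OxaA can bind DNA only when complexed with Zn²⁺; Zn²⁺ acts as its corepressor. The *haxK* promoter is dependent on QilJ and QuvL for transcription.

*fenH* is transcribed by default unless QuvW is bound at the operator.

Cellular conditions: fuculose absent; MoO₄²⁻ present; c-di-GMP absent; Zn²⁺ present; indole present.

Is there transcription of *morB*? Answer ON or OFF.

ON

MoO₄²⁻ is present, so QilJ is inactive.
Indole is present, so QuvL is inactive.
Required activator QilJ is absent, so *haxK* is not transcribed.
So HaxK is not produced.
With no repressor bound, *gorG* is transcribed.
So GorG is produced and active.
Zn²⁺ is present, so OxaA is active.
Fuculose is absent, so QuvW is active.
With repressor QuvW bound, *fenH* is not transcribed.
So FenH is not produced.
With repressor OxaA bound, *gixV* is not transcribed.
So GixV is not produced.
c-di-GMP is absent, so PurC is inactive.
No repressor is bound and GorG is active, so *morB* is transcribed.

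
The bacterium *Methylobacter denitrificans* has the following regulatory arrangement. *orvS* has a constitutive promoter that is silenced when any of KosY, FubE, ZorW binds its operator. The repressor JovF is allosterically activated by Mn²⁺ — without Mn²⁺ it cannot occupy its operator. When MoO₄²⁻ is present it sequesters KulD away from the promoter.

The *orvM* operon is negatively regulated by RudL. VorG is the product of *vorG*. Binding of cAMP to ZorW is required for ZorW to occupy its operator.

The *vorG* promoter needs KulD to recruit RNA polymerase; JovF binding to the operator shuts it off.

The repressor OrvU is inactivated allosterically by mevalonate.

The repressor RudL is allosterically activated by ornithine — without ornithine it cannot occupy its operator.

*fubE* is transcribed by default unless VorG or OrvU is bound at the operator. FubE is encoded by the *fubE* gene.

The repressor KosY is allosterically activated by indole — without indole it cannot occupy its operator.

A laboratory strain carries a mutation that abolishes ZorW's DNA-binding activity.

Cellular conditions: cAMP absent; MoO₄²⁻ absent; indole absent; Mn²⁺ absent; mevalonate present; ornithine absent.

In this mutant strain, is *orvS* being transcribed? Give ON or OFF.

ON

Indole is absent, so KosY is inactive.
MoO₄²⁻ is absent, so KulD is active.
Mn²⁺ is absent, so JovF is inactive.
No repressor is bound and KulD is active, so *vorG* is transcribed.
So VorG is produced and active.
Mevalonate is present, so OrvU is inactive.
With repressor VorG bound, *fubE* is not transcribed.
So FubE is not produced.
ZorW is non-functional in this strain, so it has no effect.
With no repressor bound, *orvS* is transcribed.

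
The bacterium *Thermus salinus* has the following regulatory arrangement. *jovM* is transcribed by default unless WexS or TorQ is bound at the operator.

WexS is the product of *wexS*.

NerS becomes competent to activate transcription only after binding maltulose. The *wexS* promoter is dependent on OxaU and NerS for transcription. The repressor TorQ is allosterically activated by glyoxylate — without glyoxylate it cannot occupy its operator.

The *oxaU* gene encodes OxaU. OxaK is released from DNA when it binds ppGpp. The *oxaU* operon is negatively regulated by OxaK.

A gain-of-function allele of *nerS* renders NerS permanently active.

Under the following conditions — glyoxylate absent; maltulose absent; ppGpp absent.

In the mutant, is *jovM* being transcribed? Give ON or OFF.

ON

ppGpp is absent, so OxaK is active.
With repressor OxaK bound, *oxaU* is not transcribed.
So OxaU is not produced.
NerS is constitutively active in this strain.
Required activator OxaU is absent, so *wexS* is not transcribed.
So WexS is not produced.
Glyoxylate is absent, so TorQ is inactive.
With no repressor bound, *jovM* is transcribed.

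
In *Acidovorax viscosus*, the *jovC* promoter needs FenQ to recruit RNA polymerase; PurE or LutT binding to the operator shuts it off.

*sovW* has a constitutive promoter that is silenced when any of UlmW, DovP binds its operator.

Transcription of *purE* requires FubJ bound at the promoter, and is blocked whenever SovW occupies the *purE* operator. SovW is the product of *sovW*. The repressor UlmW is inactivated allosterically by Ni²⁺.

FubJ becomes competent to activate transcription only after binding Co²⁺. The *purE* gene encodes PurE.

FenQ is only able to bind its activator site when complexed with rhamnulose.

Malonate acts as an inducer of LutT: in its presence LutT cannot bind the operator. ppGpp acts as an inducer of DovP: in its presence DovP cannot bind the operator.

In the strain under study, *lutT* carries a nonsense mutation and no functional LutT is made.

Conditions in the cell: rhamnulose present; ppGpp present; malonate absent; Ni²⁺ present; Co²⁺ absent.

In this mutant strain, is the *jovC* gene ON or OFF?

Ni²⁺ is present, so UlmW is inactive.
ppGpp is present, so DovP is inactive.
With no repressor bound, *sovW* is transcribed.
So SovW is produced and active.
Co²⁺ is absent, so FubJ is inactive.
With repressor SovW bound, *purE* is not transcribed.
So PurE is not produced.
LutT is non-functional in this strain, so it has no effect.
Rhamnulose is present, so FenQ is active.
No repressor is bound and FenQ is active, so *jovC* is transcribed.

ON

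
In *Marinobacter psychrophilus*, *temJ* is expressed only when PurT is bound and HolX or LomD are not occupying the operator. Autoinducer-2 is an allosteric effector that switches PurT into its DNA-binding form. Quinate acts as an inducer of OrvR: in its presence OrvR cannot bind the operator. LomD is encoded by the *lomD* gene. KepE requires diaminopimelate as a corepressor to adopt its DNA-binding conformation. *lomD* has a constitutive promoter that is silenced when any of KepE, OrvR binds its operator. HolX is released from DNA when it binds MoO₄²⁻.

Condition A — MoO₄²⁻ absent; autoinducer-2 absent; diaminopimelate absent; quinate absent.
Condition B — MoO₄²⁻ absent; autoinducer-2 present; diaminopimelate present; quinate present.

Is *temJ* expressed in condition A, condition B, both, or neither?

Condition A:
MoO₄²⁻ is absent, so HolX is active.
Autoinducer-2 is absent, so PurT is inactive.
Diaminopimelate is absent, so KepE is inactive.
Quinate is absent, so OrvR is active.
With repressor OrvR bound, *lomD* is not transcribed.
So LomD is not produced.
With repressor HolX bound, *temJ* is not transcribed.
→ *temJ* is OFF in A.
Condition B:
MoO₄²⁻ is absent, so HolX is active.
Autoinducer-2 is present, so PurT is active.
Diaminopimelate is present, so KepE is active.
Quinate is present, so OrvR is inactive.
With repressor KepE bound, *lomD* is not transcribed.
So LomD is not produced.
With repressor HolX bound, *temJ* is not transcribed.
→ *temJ* is OFF in B.

neither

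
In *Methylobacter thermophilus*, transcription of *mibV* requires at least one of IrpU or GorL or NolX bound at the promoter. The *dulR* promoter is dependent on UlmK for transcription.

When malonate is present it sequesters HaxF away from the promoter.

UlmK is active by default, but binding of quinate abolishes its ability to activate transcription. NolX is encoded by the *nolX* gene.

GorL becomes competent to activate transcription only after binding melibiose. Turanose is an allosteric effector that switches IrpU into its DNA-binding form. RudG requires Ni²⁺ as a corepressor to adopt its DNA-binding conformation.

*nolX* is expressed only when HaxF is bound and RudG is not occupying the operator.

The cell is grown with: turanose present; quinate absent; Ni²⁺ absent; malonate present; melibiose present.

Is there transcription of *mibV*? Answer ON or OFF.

ON

Turanose is present, so IrpU is active.
Melibiose is present, so GorL is active.
Malonate is present, so HaxF is inactive.
Ni²⁺ is absent, so RudG is inactive.
Required activator HaxF is absent, so *nolX* is not transcribed.
So NolX is not produced.
Activator IrpU is present, so *mibV* is transcribed.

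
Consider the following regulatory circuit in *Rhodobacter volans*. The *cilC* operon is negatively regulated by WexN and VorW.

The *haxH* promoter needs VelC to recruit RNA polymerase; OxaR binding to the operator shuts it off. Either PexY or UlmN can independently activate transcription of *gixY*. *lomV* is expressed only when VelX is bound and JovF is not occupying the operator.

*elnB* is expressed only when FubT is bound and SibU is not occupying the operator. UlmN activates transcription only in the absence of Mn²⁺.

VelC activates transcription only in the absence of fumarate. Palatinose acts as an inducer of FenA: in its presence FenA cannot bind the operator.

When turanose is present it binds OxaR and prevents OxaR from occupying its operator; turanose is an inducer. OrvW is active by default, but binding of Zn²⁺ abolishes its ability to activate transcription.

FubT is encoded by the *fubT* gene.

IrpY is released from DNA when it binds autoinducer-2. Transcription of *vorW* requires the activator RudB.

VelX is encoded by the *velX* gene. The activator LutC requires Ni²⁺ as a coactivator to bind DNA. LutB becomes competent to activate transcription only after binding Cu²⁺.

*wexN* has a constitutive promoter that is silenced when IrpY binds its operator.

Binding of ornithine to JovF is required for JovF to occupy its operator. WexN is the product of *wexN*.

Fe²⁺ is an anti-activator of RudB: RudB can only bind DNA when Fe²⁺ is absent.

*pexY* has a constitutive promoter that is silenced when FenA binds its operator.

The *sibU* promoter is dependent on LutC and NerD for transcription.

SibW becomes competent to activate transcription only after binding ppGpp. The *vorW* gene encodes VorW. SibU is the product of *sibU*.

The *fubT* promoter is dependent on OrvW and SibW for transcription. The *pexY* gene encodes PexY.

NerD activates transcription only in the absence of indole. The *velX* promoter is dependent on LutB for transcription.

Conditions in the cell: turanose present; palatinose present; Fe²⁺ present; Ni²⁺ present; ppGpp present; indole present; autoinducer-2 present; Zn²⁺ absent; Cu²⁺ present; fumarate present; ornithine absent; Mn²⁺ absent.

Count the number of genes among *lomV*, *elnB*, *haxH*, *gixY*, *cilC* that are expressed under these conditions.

Ornithine is absent, so JovF is inactive.
Cu²⁺ is present, so LutB is active.
No repressor is bound and LutB is active, so *velX* is transcribed.
So VelX is produced and active.
No repressor is bound and VelX is active, so *lomV* is transcribed.
→ *lomV* is ON.
Zn²⁺ is absent, so OrvW is active.
ppGpp is present, so SibW is active.
No repressor is bound and OrvW and SibW are active, so *fubT* is transcribed.
So FubT is produced and active.
Ni²⁺ is present, so LutC is active.
Indole is present, so NerD is inactive.
Required activator NerD is absent, so *sibU* is not transcribed.
So SibU is not produced.
No repressor is bound and FubT is active, so *elnB* is transcribed.
→ *elnB* is ON.
Turanose is present, so OxaR is inactive.
Fumarate is present, so VelC is inactive.
Required activator VelC is absent, so *haxH* is not transcribed.
→ *haxH* is OFF.
Palatinose is present, so FenA is inactive.
With no repressor bound, *pexY* is transcribed.
So PexY is produced and active.
Mn²⁺ is absent, so UlmN is active.
Activator PexY is present, so *gixY* is transcribed.
→ *gixY* is ON.
Autoinducer-2 is present, so IrpY is inactive.
With no repressor bound, *wexN* is transcribed.
So WexN is produced and active.
Fe²⁺ is present, so RudB is inactive.
Required activator RudB is absent, so *vorW* is not transcribed.
So VorW is not produced.
With repressor WexN bound, *cilC* is not transcribed.
→ *cilC* is OFF.
3 of the 5 genes are transcribed.

3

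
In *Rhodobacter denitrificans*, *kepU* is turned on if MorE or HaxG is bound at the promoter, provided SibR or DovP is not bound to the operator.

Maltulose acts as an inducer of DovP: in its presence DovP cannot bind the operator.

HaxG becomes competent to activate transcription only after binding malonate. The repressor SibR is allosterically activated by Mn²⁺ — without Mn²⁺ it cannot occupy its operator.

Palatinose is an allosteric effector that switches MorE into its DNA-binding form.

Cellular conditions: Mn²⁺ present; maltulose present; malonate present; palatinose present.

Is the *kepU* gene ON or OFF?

Palatinose is present, so MorE is active.
Malonate is present, so HaxG is active.
Mn²⁺ is present, so SibR is active.
Maltulose is present, so DovP is inactive.
With repressor SibR bound, *kepU* is not transcribed.

OFF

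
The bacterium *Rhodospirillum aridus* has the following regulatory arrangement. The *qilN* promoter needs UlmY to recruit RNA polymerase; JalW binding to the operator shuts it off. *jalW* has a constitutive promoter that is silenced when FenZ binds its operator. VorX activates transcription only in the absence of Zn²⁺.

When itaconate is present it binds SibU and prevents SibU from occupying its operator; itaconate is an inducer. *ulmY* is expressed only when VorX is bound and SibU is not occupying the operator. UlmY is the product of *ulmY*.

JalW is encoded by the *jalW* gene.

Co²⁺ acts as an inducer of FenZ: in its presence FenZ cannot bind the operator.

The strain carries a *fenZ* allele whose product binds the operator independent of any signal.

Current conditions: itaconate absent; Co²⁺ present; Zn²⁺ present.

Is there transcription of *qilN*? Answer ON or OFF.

FenZ is constitutively active in this strain.
With repressor FenZ bound, *jalW* is not transcribed.
So JalW is not produced.
Zn²⁺ is present, so VorX is inactive.
Itaconate is absent, so SibU is active.
With repressor SibU bound, *ulmY* is not transcribed.
So UlmY is not produced.
Required activator UlmY is absent, so *qilN* is not transcribed.

OFF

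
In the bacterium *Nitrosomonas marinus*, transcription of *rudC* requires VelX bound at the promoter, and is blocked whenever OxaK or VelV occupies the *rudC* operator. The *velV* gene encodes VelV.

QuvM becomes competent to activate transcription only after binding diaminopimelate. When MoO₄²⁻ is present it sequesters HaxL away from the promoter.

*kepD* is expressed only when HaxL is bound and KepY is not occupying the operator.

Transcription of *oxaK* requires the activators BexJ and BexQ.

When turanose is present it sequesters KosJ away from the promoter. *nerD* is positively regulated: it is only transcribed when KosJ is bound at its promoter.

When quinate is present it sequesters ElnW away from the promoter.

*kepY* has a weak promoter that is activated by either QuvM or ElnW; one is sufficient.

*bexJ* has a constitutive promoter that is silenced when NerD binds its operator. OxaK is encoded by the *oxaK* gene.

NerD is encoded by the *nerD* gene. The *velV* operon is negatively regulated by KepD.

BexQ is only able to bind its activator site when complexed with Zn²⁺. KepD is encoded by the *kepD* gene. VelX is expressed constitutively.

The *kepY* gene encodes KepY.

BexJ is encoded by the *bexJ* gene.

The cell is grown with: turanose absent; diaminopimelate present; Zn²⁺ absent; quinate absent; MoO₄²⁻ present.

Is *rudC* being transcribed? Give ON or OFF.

VelX is produced constitutively and is active.
Turanose is absent, so KosJ is active.
No repressor is bound and KosJ is active, so *nerD* is transcribed.
So NerD is produced and active.
With repressor NerD bound, *bexJ* is not transcribed.
So BexJ is not produced.
Zn²⁺ is absent, so BexQ is inactive.
Required activator BexJ is absent, so *oxaK* is not transcribed.
So OxaK is not produced.
Diaminopimelate is present, so QuvM is active.
Quinate is absent, so ElnW is active.
Activator QuvM is present, so *kepY* is transcribed.
So KepY is produced and active.
MoO₄²⁻ is present, so HaxL is inactive.
With repressor KepY bound, *kepD* is not transcribed.
So KepD is not produced.
With no repressor bound, *velV* is transcribed.
So VelV is produced and active.
With repressor VelV bound, *rudC* is not transcribed.

OFF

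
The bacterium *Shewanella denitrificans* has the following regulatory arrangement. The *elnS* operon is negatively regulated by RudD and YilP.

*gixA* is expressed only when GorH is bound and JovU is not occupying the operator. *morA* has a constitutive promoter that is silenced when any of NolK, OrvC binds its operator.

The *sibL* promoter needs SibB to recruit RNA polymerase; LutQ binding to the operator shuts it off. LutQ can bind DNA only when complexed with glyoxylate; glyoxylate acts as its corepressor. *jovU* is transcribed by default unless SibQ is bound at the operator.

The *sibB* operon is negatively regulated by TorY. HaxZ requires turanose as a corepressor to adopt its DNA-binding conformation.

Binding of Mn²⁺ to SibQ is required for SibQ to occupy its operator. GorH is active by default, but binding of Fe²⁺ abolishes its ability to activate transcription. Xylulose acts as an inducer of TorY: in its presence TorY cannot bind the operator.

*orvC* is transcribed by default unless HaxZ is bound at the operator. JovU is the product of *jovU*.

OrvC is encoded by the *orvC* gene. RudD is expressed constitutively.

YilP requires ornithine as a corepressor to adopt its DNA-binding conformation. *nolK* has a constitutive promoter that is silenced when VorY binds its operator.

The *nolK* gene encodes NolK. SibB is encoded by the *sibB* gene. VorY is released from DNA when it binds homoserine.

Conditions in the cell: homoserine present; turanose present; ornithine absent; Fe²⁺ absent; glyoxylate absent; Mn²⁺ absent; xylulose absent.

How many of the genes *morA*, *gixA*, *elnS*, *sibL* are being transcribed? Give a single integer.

Homoserine is present, so VorY is inactive.
With no repressor bound, *nolK* is transcribed.
So NolK is produced and active.
Turanose is present, so HaxZ is active.
With repressor HaxZ bound, *orvC* is not transcribed.
So OrvC is not produced.
With repressor NolK bound, *morA* is not transcribed.
→ *morA* is OFF.
Mn²⁺ is absent, so SibQ is inactive.
With no repressor bound, *jovU* is transcribed.
So JovU is produced and active.
Fe²⁺ is absent, so GorH is active.
With repressor JovU bound, *gixA* is not transcribed.
→ *gixA* is OFF.
RudD is produced constitutively and is active.
Ornithine is absent, so YilP is inactive.
With repressor RudD bound, *elnS* is not transcribed.
→ *elnS* is OFF.
Xylulose is absent, so TorY is active.
With repressor TorY bound, *sibB* is not transcribed.
So SibB is not produced.
Glyoxylate is absent, so LutQ is inactive.
Required activator SibB is absent, so *sibL* is not transcribed.
→ *sibL* is OFF.
0 of the 4 genes are transcribed.

0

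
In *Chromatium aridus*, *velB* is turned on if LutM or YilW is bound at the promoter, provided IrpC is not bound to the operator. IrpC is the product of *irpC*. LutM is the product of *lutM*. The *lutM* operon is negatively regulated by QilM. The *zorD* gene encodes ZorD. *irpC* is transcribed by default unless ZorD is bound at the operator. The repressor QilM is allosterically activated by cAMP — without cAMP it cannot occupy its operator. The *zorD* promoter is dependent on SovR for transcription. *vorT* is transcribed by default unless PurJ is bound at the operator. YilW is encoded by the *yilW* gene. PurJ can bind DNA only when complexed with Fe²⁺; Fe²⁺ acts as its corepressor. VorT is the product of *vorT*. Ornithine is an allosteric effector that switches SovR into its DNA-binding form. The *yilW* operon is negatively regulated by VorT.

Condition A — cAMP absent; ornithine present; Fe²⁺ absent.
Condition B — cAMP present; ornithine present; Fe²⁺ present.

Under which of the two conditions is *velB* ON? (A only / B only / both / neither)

Condition A:
cAMP is absent, so QilM is inactive.
With no repressor bound, *lutM* is transcribed.
So LutM is produced and active.
Ornithine is present, so SovR is active.
No repressor is bound and SovR is active, so *zorD* is transcribed.
So ZorD is produced and active.
With repressor ZorD bound, *irpC* is not transcribed.
So IrpC is not produced.
Fe²⁺ is absent, so PurJ is inactive.
With no repressor bound, *vorT* is transcribed.
So VorT is produced and active.
With repressor VorT bound, *yilW* is not transcribed.
So YilW is not produced.
Activator LutM is present, so *velB* is transcribed.
→ *velB* is ON in A.
Condition B:
cAMP is present, so QilM is active.
With repressor QilM bound, *lutM* is not transcribed.
So LutM is not produced.
Ornithine is present, so SovR is active.
No repressor is bound and SovR is active, so *zorD* is transcribed.
So ZorD is produced and active.
With repressor ZorD bound, *irpC* is not transcribed.
So IrpC is not produced.
Fe²⁺ is present, so PurJ is active.
With repressor PurJ bound, *vorT* is not transcribed.
So VorT is not produced.
With no repressor bound, *yilW* is transcribed.
So YilW is produced and active.
Activator YilW is present, so *velB* is transcribed.
→ *velB* is ON in B.

both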